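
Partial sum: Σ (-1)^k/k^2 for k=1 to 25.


S = -1 + 1/4 - 1/9 + 1/16 - 1/25 + 1/36 - 1/49 + 1/64 ± ...
= -0.8232
(Full series converges to -π²/12 ≈ -0.8225)

S_25 = -0.8232


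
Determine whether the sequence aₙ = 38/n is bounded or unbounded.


a₁ = 38, a₂ = 38/2, a₃ = 38/3, ...
0 < aₙ ≤ 38 for all n ≥ 1
Lower bound: 0, Upper bound: 38
The sequence IS bounded

Bounded (0 < aₙ ≤ 38)


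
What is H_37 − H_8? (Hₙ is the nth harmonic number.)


Σₖ₌9^37 1/k = 1/9 + 1/10 + 1/11 + ... + 1/37
= 102954062083699/69388720221600
≈ 1.4837

Sum = 102954062083699/69388720221600 ≈ 1.4837


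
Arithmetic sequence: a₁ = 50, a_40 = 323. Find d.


d = (aₙ - a₁)/(n-1)
= (323 - 50)/(40-1)
= 273/39 = 7

d = 7


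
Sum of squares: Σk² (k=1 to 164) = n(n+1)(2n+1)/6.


n = 164
n(n+1)(2n+1)/6 = 164×165×329/6
= 8902740/6 = 1483790

Σk² = 1483790


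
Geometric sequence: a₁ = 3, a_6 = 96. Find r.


r^(n-1) = aₙ/a₁
r^5 = 96/3 = 32
r = 32^(1/5)
= 2

r = 2


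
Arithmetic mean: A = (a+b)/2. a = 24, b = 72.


AM = (24 + 72)/2 = 96/2 = 48

AM = 48


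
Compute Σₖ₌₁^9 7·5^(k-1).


Sₙ = 7×(5^9 - 1)/(5 - 1)
= 7×(1953125 - 1)/4
= 7×1953124/4
= 3417967

S_9 = 3417967


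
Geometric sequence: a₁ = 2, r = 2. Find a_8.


aₙ = a₁·r^(n-1)
= 2×2^7
= 2×128
= 256

a_8 = 256


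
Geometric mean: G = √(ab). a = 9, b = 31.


GM = √(9×31) = √279 = 16.7033

GM = 16.7033


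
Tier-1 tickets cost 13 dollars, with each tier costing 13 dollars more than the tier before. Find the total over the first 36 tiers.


aₙ = 13 + (36-1)×13 = 468
Sₙ = n(a₁+aₙ)/2 = 36×(13+468)/2
= 36×481/2 = 8658

S_36 = 8658


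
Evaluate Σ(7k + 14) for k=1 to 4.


Σ(7k+14) = 7·Σk + 14·n
= 7·10 + 14·4
= 70 + 56 = 126

Σ = 126


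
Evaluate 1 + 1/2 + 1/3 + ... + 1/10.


H_10 = 1/1 + 1/2 + 1/3 + 1/4 + 1/5 + 1/6 + 1/7 + 1/8 + 1/9 + 1/10
= 7381/2520
≈ 2.929

H_10 = 7381/2520 ≈ 2.929


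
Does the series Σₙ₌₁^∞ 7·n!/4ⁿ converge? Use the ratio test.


aₙ = 7·n!/4^n
a_{n+1}/aₙ = (n+1)!/4^(n+1) × 4^n/n!  (constant 7 cancels)
= (n+1)/4
L = lim(n→∞) (n+1)/4 = ∞
L > 1 → series DIVERGES

Diverges (ratio test: L = ∞ > 1)


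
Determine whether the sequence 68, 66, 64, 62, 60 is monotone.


Differences: -2, -2, -2, -2
All differences < 0 → strictly DECREASING

Monotonically decreasing


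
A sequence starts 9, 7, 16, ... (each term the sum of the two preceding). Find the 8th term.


Computing iteratively: 9, 7, 16, 23, 39, 62, 101, 163
a_8 = 163

a_8 = 163


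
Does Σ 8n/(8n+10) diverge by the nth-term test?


lim(n→∞) 8n/(8n+10) = 8/8 = 1  (divide numerator and denominator by n)
lim aₙ = 1 ≠ 0 → series DIVERGES

Diverges (lim aₙ = 1 ≠ 0)


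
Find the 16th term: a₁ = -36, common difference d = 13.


aₙ = a₁ + (n-1)d
= -36 + (16-1)×13
= -36 + 195
= 159

a_16 = 159


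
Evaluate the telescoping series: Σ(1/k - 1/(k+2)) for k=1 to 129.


Telescoping with gap 2: two head and two tail terms survive.
= (1 + 1/2) - (1/130 + 1/131)
= 3/2 - 1/130 - 1/131 = 12642/8515

Sum = 12642/8515


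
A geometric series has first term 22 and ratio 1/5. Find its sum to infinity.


S∞ = a₁/(1-r) = 22/(1 - 1/5)
= 22/(4/5)
= 55/2

S∞ = 55/2


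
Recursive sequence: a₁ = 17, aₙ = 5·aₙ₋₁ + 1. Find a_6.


Computing step by step:
a_1 = 17
a_2 = 86
a_3 = 431
a_4 = 2156
a_5 = 10781
a_6 = 53906


a_6 = 53906


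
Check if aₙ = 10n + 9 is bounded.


aₙ = 10n + 9 → as n→∞, aₙ→∞
No finite upper bound exists
The sequence is UNBOUNDED

Unbounded (aₙ → ∞ as n → ∞)


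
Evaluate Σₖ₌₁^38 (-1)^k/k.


S = -1 + 1/2 - 1/3 + 1/4 - 1/5 + 1/6 - 1/7 + 1/8 ± ...
= -0.6802
(Full series converges to -ln(2) ≈ -0.6931)

S_38 = -0.6802


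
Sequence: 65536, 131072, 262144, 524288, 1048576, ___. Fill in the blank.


Pattern: powers of 2: 2ⁿ
Terms: 65536, 131072, 262144, 524288, 1048576
Next term = 2097152

Next term = 2097152


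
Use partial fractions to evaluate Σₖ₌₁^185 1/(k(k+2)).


1/(k(k+2)) = (1/2)·(1/k - 1/(k+2)) (partial fractions)
Telescoping: Σ = (1/2)·(1 + 1/2 - 1/186 - 1/187) = 12950/17391

Sum = 12950/17391


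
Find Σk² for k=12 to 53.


Σₖ₌12^53 k² = Σₖ₌₁^53 k² − Σₖ₌₁^11 k²
= 53·54·107/6 − 11·12·23/6
= 51039 − 506 = 50533

Σk² = 50533


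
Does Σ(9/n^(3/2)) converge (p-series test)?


p-series test: Σ c/n^p converges if p > 1, diverges if p ≤ 1 (constant c > 0 doesn't affect convergence).
p = 3/2
3/2 > 1 → CONVERGES

Converges (p = 3/2 > 1)


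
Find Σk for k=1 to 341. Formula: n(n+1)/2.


n(n+1)/2 = 341×342/2 = 116622/2 = 58311

Σk = 58311


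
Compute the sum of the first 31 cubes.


n(n+1)/2 = 31×32/2 = 496
Σk³ = 496² = 246016

Σk³ = 246016


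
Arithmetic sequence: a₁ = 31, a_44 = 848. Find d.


d = (aₙ - a₁)/(n-1)
= (848 - 31)/(44-1)
= 817/43 = 19

d = 19


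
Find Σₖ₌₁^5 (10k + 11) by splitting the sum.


Σ(10k+11) = 10·Σk + 11·n
= 10·15 + 11·5
= 150 + 55 = 205

Σ = 205


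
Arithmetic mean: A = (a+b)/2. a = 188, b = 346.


AM = (188 + 346)/2 = 534/2 = 267

AM = 267


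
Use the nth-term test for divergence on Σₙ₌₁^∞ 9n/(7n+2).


lim(n→∞) 9n/(7n+2) = 9/7 = 9/7  (divide numerator and denominator by n)
lim aₙ = 9/7 ≠ 0 → series DIVERGES

Diverges (lim aₙ = 9/7 ≠ 0)


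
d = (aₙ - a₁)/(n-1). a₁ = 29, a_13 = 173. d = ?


d = (aₙ - a₁)/(n-1)
= (173 - 29)/(13-1)
= 144/12 = 12

d = 12


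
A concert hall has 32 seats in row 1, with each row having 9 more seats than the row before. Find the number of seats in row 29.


aₙ = a₁ + (n-1)d
= 32 + (29-1)×9
= 32 + 252
= 284

a_29 = 284


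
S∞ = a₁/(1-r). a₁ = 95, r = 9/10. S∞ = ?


S∞ = a₁/(1-r) = 95/(1 - 9/10)
= 95/(1/10)
= 950

S∞ = 950


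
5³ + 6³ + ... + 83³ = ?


Σₖ₌5^83 k³ = [83·84/2]² − [4·5/2]²
= 12152196 − 100 = 12152096

Σk³ = 12152096


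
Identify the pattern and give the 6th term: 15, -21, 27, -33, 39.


Pattern: alternating sign, magnitude arithmetic (d=6)
Terms: 15, -21, 27, -33, 39
Next term = -45

Next term = -45


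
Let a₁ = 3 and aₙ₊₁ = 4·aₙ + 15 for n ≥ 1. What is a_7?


Computing step by step:
a_1 = 3
a_2 = 27
a_3 = 123
a_4 = 507
a_5 = 2043
a_6 = 8187
a_7 = 32763


a_7 = 32763


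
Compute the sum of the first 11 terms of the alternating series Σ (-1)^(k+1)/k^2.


S = 1 - 1/4 + 1/9 - 1/16 + 1/25 - 1/36 + 1/49 - 1/64 ± ...
= 0.8262
(Full series converges to +π²/12 ≈ +0.8225)

S_11 = 0.8262


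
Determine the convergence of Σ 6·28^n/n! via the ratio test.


aₙ = 6·28^n/n!
a_{n+1}/aₙ = 28^(n+1)/(n+1)! × n!/28^n  (constant 6 cancels)
= 28/(n+1)
L = lim(n→∞) 28/(n+1) = 0
L < 1 → series CONVERGES

Converges (ratio test: L = 0 < 1)


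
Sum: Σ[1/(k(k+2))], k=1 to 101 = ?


1/(k(k+2)) = (1/2)·(1/k - 1/(k+2)) (partial fractions)
Telescoping: Σ = (1/2)·(1 + 1/2 - 1/102 - 1/103) = 7777/10506

Sum = 7777/10506


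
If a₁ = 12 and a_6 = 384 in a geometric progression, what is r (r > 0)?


r^(n-1) = aₙ/a₁
r^5 = 384/12 = 32
r = 32^(1/5)
= 2

r = 2


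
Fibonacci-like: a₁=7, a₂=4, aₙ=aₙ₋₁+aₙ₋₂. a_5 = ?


Computing iteratively: 7, 4, 11, 15, 26
a_5 = 26

a_5 = 26


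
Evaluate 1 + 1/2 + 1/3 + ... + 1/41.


H_41 = 1/1 + 1/2 + 1/3 + ... + 1/41
= 85691034670497533/19914562703599200
≈ 4.3029

H_41 = 85691034670497533/19914562703599200 ≈ 4.3029


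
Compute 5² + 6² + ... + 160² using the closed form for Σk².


Σₖ₌5^160 k² = Σₖ₌₁^160 k² − Σₖ₌₁^4 k²
= 160·161·321/6 − 4·5·9/6
= 1378160 − 30 = 1378130

Σk² = 1378130


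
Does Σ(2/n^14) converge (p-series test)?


p-series test: Σ c/n^p converges if p > 1, diverges if p ≤ 1 (constant c > 0 doesn't affect convergence).
p = 14
14 > 1 → CONVERGES

Converges (p = 14 > 1)


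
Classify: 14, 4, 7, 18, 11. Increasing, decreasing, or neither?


Differences: -10, 3, 11, -7
Difference at position 2 is +3 (> 0) but position 1 is -10 (< 0) — sequence both rises and falls
→ NOT monotonic

Not monotonic


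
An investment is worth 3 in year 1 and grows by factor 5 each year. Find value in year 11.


aₙ = a₁·r^(n-1)
= 3×5^10
= 3×9765625
= 29296875

a_11 = 29296875


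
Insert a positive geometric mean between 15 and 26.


GM = √(15×26) = √390 = 19.7484

GM = 19.7484


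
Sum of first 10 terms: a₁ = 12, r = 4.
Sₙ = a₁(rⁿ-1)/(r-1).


Sₙ = 12×(4^10 - 1)/(4 - 1)
= 12×(1048576 - 1)/3
= 12×1048575/3
= 4194300

S_10 = 4194300


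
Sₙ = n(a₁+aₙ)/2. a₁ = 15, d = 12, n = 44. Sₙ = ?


aₙ = 15 + (44-1)×12 = 531
Sₙ = n(a₁+aₙ)/2 = 44×(15+531)/2
= 44×546/2 = 12012

S_44 = 12012


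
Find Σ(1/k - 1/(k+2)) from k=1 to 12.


Telescoping with gap 2: two head and two tail terms survive.
= (1 + 1/2) - (1/13 + 1/14)
= 3/2 - 1/13 - 1/14 = 123/91

Sum = 123/91


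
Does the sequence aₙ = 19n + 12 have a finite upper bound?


aₙ = 19n + 12 → as n→∞, aₙ→∞
No finite upper bound exists
The sequence is UNBOUNDED

Unbounded (aₙ → ∞ as n → ∞)


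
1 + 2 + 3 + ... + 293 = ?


n(n+1)/2 = 293×294/2 = 86142/2 = 43071

Σk = 43071


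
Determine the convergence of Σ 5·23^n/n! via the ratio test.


aₙ = 5·23^n/n!
a_{n+1}/aₙ = 23^(n+1)/(n+1)! × n!/23^n  (constant 5 cancels)
= 23/(n+1)
L = lim(n→∞) 23/(n+1) = 0
L < 1 → series CONVERGES

Converges (ratio test: L = 0 < 1)


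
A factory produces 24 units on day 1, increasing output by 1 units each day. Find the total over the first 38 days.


aₙ = 24 + (38-1)×1 = 61
Sₙ = n(a₁+aₙ)/2 = 38×(24+61)/2
= 38×85/2 = 1615

S_38 = 1615


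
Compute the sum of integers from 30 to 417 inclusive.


Σₖ₌30^417 k = Σₖ₌₁^417 k − Σₖ₌₁^29 k
= 417·418/2 − 29·30/2
= 87153 − 435 = 86718

Σk = 86718


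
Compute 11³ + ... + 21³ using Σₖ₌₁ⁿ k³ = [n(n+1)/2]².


Σₖ₌11^21 k³ = [21·22/2]² − [10·11/2]²
= 53361 − 3025 = 50336

Σk³ = 50336


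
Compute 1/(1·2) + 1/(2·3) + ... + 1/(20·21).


1/(k(k+1)) = 1/k - 1/(k+1) (partial fractions)
Telescoping: Σ = 1 - 1/21 = 20/21

Sum = 20/21


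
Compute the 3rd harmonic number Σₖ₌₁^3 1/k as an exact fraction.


H_3 = 1/1 + 1/2 + 1/3
= 11/6
≈ 1.8333

H_3 = 11/6 ≈ 1.8333


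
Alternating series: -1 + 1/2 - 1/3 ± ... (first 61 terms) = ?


S = -1 + 1/2 - 1/3 + 1/4 - 1/5 + 1/6 - 1/7 + 1/8 ± ...
= -0.7013
(Full series converges to -ln(2) ≈ -0.6931)

S_61 = -0.7013


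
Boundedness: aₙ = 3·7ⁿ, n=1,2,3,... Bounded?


aₙ = 3·7ⁿ → as n→∞, aₙ→∞ (since base 7 > 1)
No finite upper bound exists
The sequence is UNBOUNDED

Unbounded (aₙ → ∞ as n → ∞)


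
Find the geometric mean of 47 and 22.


GM = √(47×22) = √1034 = 32.1559

GM = 32.1559


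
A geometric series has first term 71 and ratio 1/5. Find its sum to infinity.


S∞ = a₁/(1-r) = 71/(1 - 1/5)
= 71/(4/5)
= 355/4

S∞ = 355/4


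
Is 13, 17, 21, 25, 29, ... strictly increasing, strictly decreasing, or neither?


Differences: 4, 4, 4, 4
All differences > 0 → strictly INCREASING

Monotonically increasing


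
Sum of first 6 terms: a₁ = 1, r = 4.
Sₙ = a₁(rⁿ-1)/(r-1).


Sₙ = 1×(4^6 - 1)/(4 - 1)
= 1×(4096 - 1)/3
= 1×4095/3
= 1365

S_6 = 1365


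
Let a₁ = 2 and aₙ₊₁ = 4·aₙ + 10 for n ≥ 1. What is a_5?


Computing step by step:
a_1 = 2
a_2 = 18
a_3 = 82
a_4 = 338
a_5 = 1362


a_5 = 1362


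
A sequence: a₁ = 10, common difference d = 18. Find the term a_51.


aₙ = a₁ + (n-1)d
= 10 + (51-1)×18
= 10 + 900
= 910

a_51 = 910


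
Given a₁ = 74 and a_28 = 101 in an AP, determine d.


d = (aₙ - a₁)/(n-1)
= (101 - 74)/(28-1)
= 27/27 = 1

d = 1


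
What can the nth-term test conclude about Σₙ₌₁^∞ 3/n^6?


lim(n→∞) 3/n^6 = 0
lim aₙ = 0 → nth-term test is INCONCLUSIVE
(Need other tests; this is actually a convergent p-series with p=6 > 1)

Inconclusive (lim aₙ = 0; need another test)


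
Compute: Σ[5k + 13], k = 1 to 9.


Σ(5k+13) = 5·Σk + 13·n
= 5·45 + 13·9
= 225 + 117 = 342

Σ = 342


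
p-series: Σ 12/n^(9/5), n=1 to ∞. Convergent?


p-series test: Σ c/n^p converges if p > 1, diverges if p ≤ 1 (constant c > 0 doesn't affect convergence).
p = 9/5
9/5 > 1 → CONVERGES

Converges (p = 9/5 > 1)


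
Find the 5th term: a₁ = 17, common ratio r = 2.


aₙ = a₁·r^(n-1)
= 17×2^4
= 17×16
= 272

a_5 = 272


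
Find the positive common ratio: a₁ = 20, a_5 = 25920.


r^(n-1) = aₙ/a₁
r^4 = 25920/20 = 1296
r = 1296^(1/4)
= ±6; taking r > 0 gives r = 6

r = 6


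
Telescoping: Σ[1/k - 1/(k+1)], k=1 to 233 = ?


Telescoping: adjacent terms cancel.
= 1/1 - 1/234
= 1 - 1/234 = 233/234

Sum = 233/234


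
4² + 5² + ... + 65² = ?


Σₖ₌4^65 k² = Σₖ₌₁^65 k² − Σₖ₌₁^3 k²
= 65·66·131/6 − 3·4·7/6
= 93665 − 14 = 93651

Σk² = 93651


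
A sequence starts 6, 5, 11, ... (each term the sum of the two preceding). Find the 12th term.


Computing iteratively: 6, 5, 11, 16, 27, 43, 70, 113, 183, 296, 479, 775
a_12 = 775

a_12 = 775


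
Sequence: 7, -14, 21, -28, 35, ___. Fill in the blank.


Pattern: alternating sign, magnitude arithmetic (d=7)
Terms: 7, -14, 21, -28, 35
Next term = -42

Next term = -42


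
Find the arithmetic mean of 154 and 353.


AM = (154 + 353)/2 = 507/2 = 253.5

AM = 253.5


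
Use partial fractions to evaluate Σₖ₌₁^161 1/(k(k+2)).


1/(k(k+2)) = (1/2)·(1/k - 1/(k+2)) (partial fractions)
Telescoping: Σ = (1/2)·(1 + 1/2 - 1/162 - 1/163) = 9821/13203

Sum = 9821/13203


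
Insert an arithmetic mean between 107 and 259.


AM = (107 + 259)/2 = 366/2 = 183

AM = 183


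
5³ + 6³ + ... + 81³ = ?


Σₖ₌5^81 k³ = [81·82/2]² − [4·5/2]²
= 11029041 − 100 = 11028941

Σk³ = 11028941


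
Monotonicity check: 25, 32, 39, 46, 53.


Differences: 7, 7, 7, 7
All differences > 0 → strictly INCREASING

Monotonically increasing


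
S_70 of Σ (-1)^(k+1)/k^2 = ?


S = 1 - 1/4 + 1/9 - 1/16 + 1/25 - 1/36 + 1/49 - 1/64 ± ...
= 0.8224
(Full series converges to +π²/12 ≈ +0.8225)

S_70 = 0.8224


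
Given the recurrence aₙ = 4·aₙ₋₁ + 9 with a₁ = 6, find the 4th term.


Computing step by step:
a_1 = 6
a_2 = 33
a_3 = 141
a_4 = 573


a_4 = 573


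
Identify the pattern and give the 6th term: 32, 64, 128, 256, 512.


Pattern: powers of 2: 2ⁿ
Terms: 32, 64, 128, 256, 512
Next term = 1024

Next term = 1024


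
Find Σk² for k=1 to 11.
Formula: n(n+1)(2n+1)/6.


n = 11
n(n+1)(2n+1)/6 = 11×12×23/6
= 3036/6 = 506

Σk² = 506


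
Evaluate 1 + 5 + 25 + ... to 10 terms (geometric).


Sₙ = 1×(5^10 - 1)/(5 - 1)
= 1×(9765625 - 1)/4
= 1×9765624/4
= 2441406

S_10 = 2441406


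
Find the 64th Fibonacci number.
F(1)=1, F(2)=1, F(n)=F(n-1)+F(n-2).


Fibonacci sequence: 1, 1, 2, 3, 5, 8, 13, 21, 34, 55, 89, ...
F(64) = 10610209857723

F(64) = 10610209857723


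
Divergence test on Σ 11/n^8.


lim(n→∞) 11/n^8 = 0
lim aₙ = 0 → nth-term test is INCONCLUSIVE
(Need other tests; this is actually a convergent p-series with p=8 > 1)

Inconclusive (lim aₙ = 0; need another test)


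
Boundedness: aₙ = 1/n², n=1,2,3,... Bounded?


a₁ = 1, a₂ = 1/4, a₃ = 1/9, ...
0 < aₙ ≤ 1 for all n ≥ 1
The sequence IS bounded

Bounded (0 < aₙ ≤ 1)


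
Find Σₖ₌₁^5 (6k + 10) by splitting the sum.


Σ(6k+10) = 6·Σk + 10·n
= 6·15 + 10·5
= 90 + 50 = 140

Σ = 140


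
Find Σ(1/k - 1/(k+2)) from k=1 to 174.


Telescoping with gap 2: two head and two tail terms survive.
= (1 + 1/2) - (1/175 + 1/176)
= 3/2 - 1/175 - 1/176 = 45849/30800

Sum = 45849/30800


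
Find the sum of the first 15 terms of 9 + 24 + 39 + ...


aₙ = 9 + (15-1)×15 = 219
Sₙ = n(a₁+aₙ)/2 = 15×(9+219)/2
= 15×228/2 = 1710

S_15 = 1710


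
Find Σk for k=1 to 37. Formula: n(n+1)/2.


n(n+1)/2 = 37×38/2 = 1406/2 = 703

Σk = 703


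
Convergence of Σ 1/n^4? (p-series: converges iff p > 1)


p-series test: Σ c/n^p converges if p > 1, diverges if p ≤ 1 (constant c > 0 doesn't affect convergence).
p = 4
4 > 1 → CONVERGES

Converges (p = 4 > 1)


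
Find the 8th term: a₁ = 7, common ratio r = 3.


aₙ = a₁·r^(n-1)
= 7×3^7
= 7×2187
= 15309

a_8 = 15309


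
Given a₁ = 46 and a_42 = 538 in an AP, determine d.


d = (aₙ - a₁)/(n-1)
= (538 - 46)/(42-1)
= 492/41 = 12

d = 12


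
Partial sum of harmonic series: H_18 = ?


H_18 = 1/1 + 1/2 + 1/3 + ... + 1/18
= 14274301/4084080
≈ 3.4951

H_18 = 14274301/4084080 ≈ 3.4951


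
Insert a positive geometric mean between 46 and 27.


GM = √(46×27) = √1242 = 35.242

GM = 35.242


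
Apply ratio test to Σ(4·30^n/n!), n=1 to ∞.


aₙ = 4·30^n/n!
a_{n+1}/aₙ = 30^(n+1)/(n+1)! × n!/30^n  (constant 4 cancels)
= 30/(n+1)
L = lim(n→∞) 30/(n+1) = 0
L < 1 → series CONVERGES

Converges (ratio test: L = 0 < 1)


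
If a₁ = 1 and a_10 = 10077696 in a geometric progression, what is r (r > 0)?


r^(n-1) = aₙ/a₁
r^9 = 10077696/1 = 10077696
r = 10077696^(1/9)
= 6

r = 6


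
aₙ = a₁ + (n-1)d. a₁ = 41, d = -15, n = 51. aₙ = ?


aₙ = a₁ + (n-1)d
= 41 + (51-1)×-15
= 41 - 750
= -709

a_51 = -709


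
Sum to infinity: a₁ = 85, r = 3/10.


S∞ = a₁/(1-r) = 85/(1 - 3/10)
= 85/(7/10)
= 850/7

S∞ = 850/7


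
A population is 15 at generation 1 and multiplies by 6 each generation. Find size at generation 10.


aₙ = a₁·r^(n-1)
= 15×6^9
= 15×10077696
= 151165440

a_10 = 151165440


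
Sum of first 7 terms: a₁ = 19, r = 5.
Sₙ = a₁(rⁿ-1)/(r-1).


Sₙ = 19×(5^7 - 1)/(5 - 1)
= 19×(78125 - 1)/4
= 19×78124/4
= 371089

S_7 = 371089


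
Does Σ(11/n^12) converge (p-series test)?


p-series test: Σ c/n^p converges if p > 1, diverges if p ≤ 1 (constant c > 0 doesn't affect convergence).
p = 12
12 > 1 → CONVERGES

Converges (p = 12 > 1)


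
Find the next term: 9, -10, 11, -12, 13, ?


Pattern: alternating sign, magnitude arithmetic (d=1)
Terms: 9, -10, 11, -12, 13
Next term = -14

Next term = -14


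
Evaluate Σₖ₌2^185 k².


Σₖ₌2^185 k² = Σₖ₌₁^185 k² − Σₖ₌₁^1 k²
= 185·186·371/6 − 1·2·3/6
= 2127685 − 1 = 2127684

Σk² = 2127684


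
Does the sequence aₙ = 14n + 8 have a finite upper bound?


aₙ = 14n + 8 → as n→∞, aₙ→∞
No finite upper bound exists
The sequence is UNBOUNDED

Unbounded (aₙ → ∞ as n → ∞)


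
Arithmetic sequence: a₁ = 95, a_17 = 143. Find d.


d = (aₙ - a₁)/(n-1)
= (143 - 95)/(17-1)
= 48/16 = 3

d = 3


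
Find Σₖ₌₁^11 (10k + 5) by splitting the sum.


Σ(10k+5) = 10·Σk + 5·n
= 10·66 + 5·11
= 660 + 55 = 715

Σ = 715


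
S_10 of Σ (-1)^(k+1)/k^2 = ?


S = 1 - 1/4 + 1/9 - 1/16 + 1/25 - 1/36 + 1/49 - 1/64 ± ...
= 0.818
(Full series converges to +π²/12 ≈ +0.8225)

S_10 = 0.818


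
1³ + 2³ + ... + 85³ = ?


n(n+1)/2 = 85×86/2 = 3655
Σk³ = 3655² = 13359025

Σk³ = 13359025


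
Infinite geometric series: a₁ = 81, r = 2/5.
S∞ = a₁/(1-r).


S∞ = a₁/(1-r) = 81/(1 - 2/5)
= 81/(3/5)
= 135

S∞ = 135


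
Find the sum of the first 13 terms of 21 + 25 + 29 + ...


aₙ = 21 + (13-1)×4 = 69
Sₙ = n(a₁+aₙ)/2 = 13×(21+69)/2
= 13×90/2 = 585

S_13 = 585


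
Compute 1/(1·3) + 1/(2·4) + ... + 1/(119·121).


1/(k(k+2)) = (1/2)·(1/k - 1/(k+2)) (partial fractions)
Telescoping: Σ = (1/2)·(1 + 1/2 - 1/120 - 1/121) = 21539/29040

Sum = 21539/29040


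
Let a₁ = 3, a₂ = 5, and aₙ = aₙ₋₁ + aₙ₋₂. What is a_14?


Computing iteratively: 3, 5, 8, 13, 21, 34, 55, 89, 144, 233, 377, 610, ...
a_14 = 1597

a_14 = 1597


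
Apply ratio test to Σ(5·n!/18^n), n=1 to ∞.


aₙ = 5·n!/18^n
a_{n+1}/aₙ = (n+1)!/18^(n+1) × 18^n/n!  (constant 5 cancels)
= (n+1)/18
L = lim(n→∞) (n+1)/18 = ∞
L > 1 → series DIVERGES

Diverges (ratio test: L = ∞ > 1)


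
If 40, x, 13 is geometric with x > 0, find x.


GM = √(40×13) = √520 = 22.8035

GM = 22.8035


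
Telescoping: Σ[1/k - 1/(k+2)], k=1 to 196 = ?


Telescoping with gap 2: two head and two tail terms survive.
= (1 + 1/2) - (1/197 + 1/198)
= 3/2 - 1/197 - 1/198 = 29057/19503

Sum = 29057/19503


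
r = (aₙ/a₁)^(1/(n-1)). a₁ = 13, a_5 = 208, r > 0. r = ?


r^(n-1) = aₙ/a₁
r^4 = 208/13 = 16
r = 16^(1/4)
= ±2; taking r > 0 gives r = 2

r = 2


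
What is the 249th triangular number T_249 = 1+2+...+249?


n(n+1)/2 = 249×250/2 = 62250/2 = 31125

Σk = 31125


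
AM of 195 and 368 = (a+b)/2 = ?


AM = (195 + 368)/2 = 563/2 = 281.5

AM = 281.5


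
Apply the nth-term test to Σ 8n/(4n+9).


lim(n→∞) 8n/(4n+9) = 8/4 = 2  (divide numerator and denominator by n)
lim aₙ = 2 ≠ 0 → series DIVERGES

Diverges (lim aₙ = 2 ≠ 0)


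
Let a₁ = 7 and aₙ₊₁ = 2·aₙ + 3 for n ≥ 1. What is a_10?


Computing step by step:
a_1 = 7
a_2 = 17
a_3 = 37
a_4 = 77
a_5 = 157
a_6 = 317
a_7 = 637
a_8 = 1277
a_9 = 2557
a_10 = 5117


a_10 = 5117


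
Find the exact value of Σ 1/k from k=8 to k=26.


Σₖ₌8^26 1/k = 1/8 + 1/9 + 1/10 + ... + 1/26
= 11257824607/8923714800
≈ 1.2616

Sum = 11257824607/8923714800 ≈ 1.2616


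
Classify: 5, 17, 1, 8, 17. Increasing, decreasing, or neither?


Differences: 12, -16, 7, 9
Difference at position 1 is +12 (> 0) but position 2 is -16 (< 0) — sequence both rises and falls
→ NOT monotonic

Not monotonic


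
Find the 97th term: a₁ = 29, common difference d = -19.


aₙ = a₁ + (n-1)d
= 29 + (97-1)×-19
= 29 - 1824
= -1795

a_97 = -1795


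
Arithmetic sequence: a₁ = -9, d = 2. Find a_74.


aₙ = a₁ + (n-1)d
= -9 + (74-1)×2
= -9 + 146
= 137

a_74 = 137


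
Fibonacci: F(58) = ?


Fibonacci sequence: 1, 1, 2, 3, 5, 8, 13, 21, 34, 55, 89, ...
F(58) = 591286729879

F(58) = 591286729879


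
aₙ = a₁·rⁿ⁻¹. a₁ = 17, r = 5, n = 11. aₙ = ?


aₙ = a₁·r^(n-1)
= 17×5^10
= 17×9765625
= 166015625

a_11 = 166015625


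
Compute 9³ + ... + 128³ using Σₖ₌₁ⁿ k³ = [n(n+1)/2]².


Σₖ₌9^128 k³ = [128·129/2]² − [8·9/2]²
= 68161536 − 1296 = 68160240

Σk³ = 68160240


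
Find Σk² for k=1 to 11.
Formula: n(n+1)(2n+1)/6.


n = 11
n(n+1)(2n+1)/6 = 11×12×23/6
= 3036/6 = 506

Σk² = 506


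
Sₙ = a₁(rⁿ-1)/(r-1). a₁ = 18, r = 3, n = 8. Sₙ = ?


Sₙ = 18×(3^8 - 1)/(3 - 1)
= 18×(6561 - 1)/2
= 18×6560/2
= 59040

S_8 = 59040


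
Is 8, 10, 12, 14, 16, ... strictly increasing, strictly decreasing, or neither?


Differences: 2, 2, 2, 2
All differences > 0 → strictly INCREASING

Monotonically increasing


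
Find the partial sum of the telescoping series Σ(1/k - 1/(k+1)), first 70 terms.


Telescoping: adjacent terms cancel.
= 1/1 - 1/71
= 1 - 1/71 = 70/71

Sum = 70/71


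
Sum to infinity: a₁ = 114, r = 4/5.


S∞ = a₁/(1-r) = 114/(1 - 4/5)
= 114/(1/5)
= 570

S∞ = 570


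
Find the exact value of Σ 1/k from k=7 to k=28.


Σₖ₌7^28 1/k = 1/7 + 1/8 + 1/9 + ... + 1/28
= 118636677563/80313433200
≈ 1.4772

Sum = 118636677563/80313433200 ≈ 1.4772


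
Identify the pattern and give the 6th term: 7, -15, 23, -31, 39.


Pattern: alternating sign, magnitude arithmetic (d=8)
Terms: 7, -15, 23, -31, 39
Next term = -47

Next term = -47


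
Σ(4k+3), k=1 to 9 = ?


Σ(4k+3) = 4·Σk + 3·n
= 4·45 + 3·9
= 180 + 27 = 207

Σ = 207


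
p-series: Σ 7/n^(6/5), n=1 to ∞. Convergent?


p-series test: Σ c/n^p converges if p > 1, diverges if p ≤ 1 (constant c > 0 doesn't affect convergence).
p = 6/5
6/5 > 1 → CONVERGES

Converges (p = 6/5 > 1)


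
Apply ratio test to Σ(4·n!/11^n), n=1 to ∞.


aₙ = 4·n!/11^n
a_{n+1}/aₙ = (n+1)!/11^(n+1) × 11^n/n!  (constant 4 cancels)
= (n+1)/11
L = lim(n→∞) (n+1)/11 = ∞
L > 1 → series DIVERGES

Diverges (ratio test: L = ∞ > 1)


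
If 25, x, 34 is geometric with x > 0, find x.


GM = √(25×34) = √850 = 29.1548

GM = 29.1548


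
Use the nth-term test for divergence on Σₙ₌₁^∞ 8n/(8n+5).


lim(n→∞) 8n/(8n+5) = 8/8 = 1  (divide numerator and denominator by n)
lim aₙ = 1 ≠ 0 → series DIVERGES

Diverges (lim aₙ = 1 ≠ 0)


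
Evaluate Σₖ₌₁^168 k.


n(n+1)/2 = 168×169/2 = 28392/2 = 14196

Σk = 14196


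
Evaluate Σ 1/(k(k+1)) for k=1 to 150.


1/(k(k+1)) = 1/k - 1/(k+1) (partial fractions)
Telescoping: Σ = 1 - 1/151 = 150/151

Sum = 150/151


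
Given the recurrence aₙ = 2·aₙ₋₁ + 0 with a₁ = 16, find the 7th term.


Computing step by step:
a_1 = 16
a_2 = 32
a_3 = 64
a_4 = 128
a_5 = 256
a_6 = 512
a_7 = 1024


a_7 = 1024


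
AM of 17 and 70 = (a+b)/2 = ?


AM = (17 + 70)/2 = 87/2 = 43.5

AM = 43.5


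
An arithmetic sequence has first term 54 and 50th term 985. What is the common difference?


d = (aₙ - a₁)/(n-1)
= (985 - 54)/(50-1)
= 931/49 = 19

d = 19


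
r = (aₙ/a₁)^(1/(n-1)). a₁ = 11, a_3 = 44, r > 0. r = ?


r^(n-1) = aₙ/a₁
r^2 = 44/11 = 4
r = 4^(1/2)
= ±2; taking r > 0 gives r = 2

r = 2


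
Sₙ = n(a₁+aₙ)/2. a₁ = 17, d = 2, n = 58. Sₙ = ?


aₙ = 17 + (58-1)×2 = 131
Sₙ = n(a₁+aₙ)/2 = 58×(17+131)/2
= 58×148/2 = 4292

S_58 = 4292


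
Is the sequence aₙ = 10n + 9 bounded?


aₙ = 10n + 9 → as n→∞, aₙ→∞
No finite upper bound exists
The sequence is UNBOUNDED

Unbounded (aₙ → ∞ as n → ∞)


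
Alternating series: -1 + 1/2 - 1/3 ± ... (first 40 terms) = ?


S = -1 + 1/2 - 1/3 + 1/4 - 1/5 + 1/6 - 1/7 + 1/8 ± ...
= -0.6808
(Full series converges to -ln(2) ≈ -0.6931)

S_40 = -0.6808


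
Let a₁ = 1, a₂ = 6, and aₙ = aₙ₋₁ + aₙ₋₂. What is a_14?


Computing iteratively: 1, 6, 7, 13, 20, 33, 53, 86, 139, 225, 364, 589, ...
a_14 = 1542

a_14 = 1542


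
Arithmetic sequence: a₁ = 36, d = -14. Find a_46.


aₙ = a₁ + (n-1)d
= 36 + (46-1)×-14
= 36 - 630
= -594

a_46 = -594


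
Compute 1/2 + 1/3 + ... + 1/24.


Σₖ₌2^24 1/k = 1/2 + 1/3 + 1/4 + ... + 1/24
= 990874363/356948592
≈ 2.776

Sum = 990874363/356948592 ≈ 2.776


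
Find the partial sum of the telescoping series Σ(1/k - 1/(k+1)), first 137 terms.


Telescoping: adjacent terms cancel.
= 1/1 - 1/138
= 1 - 1/138 = 137/138

Sum = 137/138


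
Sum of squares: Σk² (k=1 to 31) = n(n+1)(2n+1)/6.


n = 31
n(n+1)(2n+1)/6 = 31×32×63/6
= 62496/6 = 10416

Σk² = 10416


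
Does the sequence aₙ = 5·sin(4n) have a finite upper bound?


For all n, -1 ≤ sin(4n) ≤ 1, so -5 ≤ 5·sin(4n) ≤ 5
Lower bound: -5, Upper bound: 5
The sequence IS bounded

Bounded (-5 ≤ aₙ ≤ 5)


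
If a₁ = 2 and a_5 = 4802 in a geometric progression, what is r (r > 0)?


r^(n-1) = aₙ/a₁
r^4 = 4802/2 = 2401
r = 2401^(1/4)
= ±7; taking r > 0 gives r = 7

r = 7


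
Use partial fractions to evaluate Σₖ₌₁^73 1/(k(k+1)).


1/(k(k+1)) = 1/k - 1/(k+1) (partial fractions)
Telescoping: Σ = 1 - 1/74 = 73/74

Sum = 73/74


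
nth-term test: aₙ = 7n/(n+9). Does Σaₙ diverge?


lim(n→∞) 7n/(n+9) = 7/1 = 7  (divide numerator and denominator by n)
lim aₙ = 7 ≠ 0 → series DIVERGES

Diverges (lim aₙ = 7 ≠ 0)


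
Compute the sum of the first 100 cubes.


n(n+1)/2 = 100×101/2 = 5050
Σk³ = 5050² = 25502500

Σk³ = 25502500


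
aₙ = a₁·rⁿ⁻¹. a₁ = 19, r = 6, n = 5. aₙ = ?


aₙ = a₁·r^(n-1)
= 19×6^4
= 19×1296
= 24624

a_5 = 24624


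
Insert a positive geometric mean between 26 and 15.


GM = √(26×15) = √390 = 19.7484

GM = 19.7484


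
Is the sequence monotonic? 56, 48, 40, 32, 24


Differences: -8, -8, -8, -8
All differences < 0 → strictly DECREASING

Monotonically decreasing


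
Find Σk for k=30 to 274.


Σₖ₌30^274 k = Σₖ₌₁^274 k − Σₖ₌₁^29 k
= 274·275/2 − 29·30/2
= 37675 − 435 = 37240

Σk = 37240


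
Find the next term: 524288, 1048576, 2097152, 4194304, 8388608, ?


Pattern: powers of 2: 2ⁿ
Terms: 524288, 1048576, 2097152, 4194304, 8388608
Next term = 16777216

Next term = 16777216


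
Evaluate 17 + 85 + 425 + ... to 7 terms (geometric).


Sₙ = 17×(5^7 - 1)/(5 - 1)
= 17×(78125 - 1)/4
= 17×78124/4
= 332027

S_7 = 332027


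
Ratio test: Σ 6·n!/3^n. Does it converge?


aₙ = 6·n!/3^n
a_{n+1}/aₙ = (n+1)!/3^(n+1) × 3^n/n!  (constant 6 cancels)
= (n+1)/3
L = lim(n→∞) (n+1)/3 = ∞
L > 1 → series DIVERGES

Diverges (ratio test: L = ∞ > 1)


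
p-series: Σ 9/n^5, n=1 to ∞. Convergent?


p-series test: Σ c/n^p converges if p > 1, diverges if p ≤ 1 (constant c > 0 doesn't affect convergence).
p = 5
5 > 1 → CONVERGES

Converges (p = 5 > 1)


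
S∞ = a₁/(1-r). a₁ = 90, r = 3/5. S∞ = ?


S∞ = a₁/(1-r) = 90/(1 - 3/5)
= 90/(2/5)
= 225

S∞ = 225


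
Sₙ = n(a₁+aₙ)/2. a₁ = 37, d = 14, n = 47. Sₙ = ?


aₙ = 37 + (47-1)×14 = 681
Sₙ = n(a₁+aₙ)/2 = 47×(37+681)/2
= 47×718/2 = 16873

S_47 = 16873


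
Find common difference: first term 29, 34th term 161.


d = (aₙ - a₁)/(n-1)
= (161 - 29)/(34-1)
= 132/33 = 4

d = 4


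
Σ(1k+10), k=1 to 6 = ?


Σ(1k+10) = 1·Σk + 10·n
= 1·21 + 10·6
= 21 + 60 = 81

Σ = 81


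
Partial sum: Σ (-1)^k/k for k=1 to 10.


S = -1 + 1/2 - 1/3 + 1/4 - 1/5 + 1/6 - 1/7 + 1/8 ± ...
= -0.6456
(Full series converges to -ln(2) ≈ -0.6931)

S_10 = -0.6456


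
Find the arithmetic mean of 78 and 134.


AM = (78 + 134)/2 = 212/2 = 106

AM = 106


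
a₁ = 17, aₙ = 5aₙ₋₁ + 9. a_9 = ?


Computing step by step:
a_1 = 17
a_2 = 94
a_3 = 479
a_4 = 2404
a_5 = 12029
a_6 = 60154
a_7 = 300779
a_8 = 1503904
a_9 = 7519529


a_9 = 7519529


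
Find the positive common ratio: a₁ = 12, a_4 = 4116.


r^(n-1) = aₙ/a₁
r^3 = 4116/12 = 343
r = 343^(1/3)
= 7

r = 7


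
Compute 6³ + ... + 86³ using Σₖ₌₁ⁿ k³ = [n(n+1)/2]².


Σₖ₌6^86 k³ = [86·87/2]² − [5·6/2]²
= 13995081 − 225 = 13994856

Σk³ = 13994856


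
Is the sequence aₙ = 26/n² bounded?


a₁ = 26, a₂ = 26/4, a₃ = 26/9, ...
0 < aₙ ≤ 26 for all n ≥ 1
The sequence IS bounded

Bounded (0 < aₙ ≤ 26)


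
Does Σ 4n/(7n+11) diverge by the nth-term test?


lim(n→∞) 4n/(7n+11) = 4/7 = 4/7  (divide numerator and denominator by n)
lim aₙ = 4/7 ≠ 0 → series DIVERGES

Diverges (lim aₙ = 4/7 ≠ 0)


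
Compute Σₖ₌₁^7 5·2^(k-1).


Sₙ = 5×(2^7 - 1)/(2 - 1)
= 5×(128 - 1)/1
= 5×127/1
= 635

S_7 = 635


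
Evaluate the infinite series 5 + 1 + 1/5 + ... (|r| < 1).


S∞ = a₁/(1-r) = 5/(1 - 1/5)
= 5/(4/5)
= 25/4

S∞ = 25/4


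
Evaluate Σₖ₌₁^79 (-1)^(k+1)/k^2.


S = 1 - 1/4 + 1/9 - 1/16 + 1/25 - 1/36 + 1/49 - 1/64 ± ...
= 0.8225
(Full series converges to +π²/12 ≈ +0.8225)

S_79 = 0.8225


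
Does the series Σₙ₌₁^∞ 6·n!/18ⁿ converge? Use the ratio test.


aₙ = 6·n!/18^n
a_{n+1}/aₙ = (n+1)!/18^(n+1) × 18^n/n!  (constant 6 cancels)
= (n+1)/18
L = lim(n→∞) (n+1)/18 = ∞
L > 1 → series DIVERGES

Diverges (ratio test: L = ∞ > 1)


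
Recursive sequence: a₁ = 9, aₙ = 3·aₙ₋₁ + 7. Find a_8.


Computing step by step:
a_1 = 9
a_2 = 34
a_3 = 109
a_4 = 334
a_5 = 1009
a_6 = 3034
a_7 = 9109
a_8 = 27334


a_8 = 27334


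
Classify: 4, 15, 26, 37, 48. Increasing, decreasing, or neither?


Differences: 11, 11, 11, 11
All differences > 0 → strictly INCREASING

Monotonically increasing


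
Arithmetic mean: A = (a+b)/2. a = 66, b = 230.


AM = (66 + 230)/2 = 296/2 = 148

AM = 148


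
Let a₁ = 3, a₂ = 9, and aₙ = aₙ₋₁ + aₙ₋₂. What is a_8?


Computing iteratively: 3, 9, 12, 21, 33, 54, 87, 141
a_8 = 141

a_8 = 141


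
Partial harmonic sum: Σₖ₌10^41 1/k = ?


Σₖ₌10^41 1/k = 1/10 + 1/11 + 1/12 + ... + 1/41
= 4193338427193599/2844937529085600
≈ 1.474

Sum = 4193338427193599/2844937529085600 ≈ 1.474


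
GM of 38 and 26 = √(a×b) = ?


GM = √(38×26) = √988 = 31.4325

GM = 31.4325


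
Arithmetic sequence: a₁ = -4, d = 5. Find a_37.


aₙ = a₁ + (n-1)d
= -4 + (37-1)×5
= -4 + 180
= 176

a_37 = 176


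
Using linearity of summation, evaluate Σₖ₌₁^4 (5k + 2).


Σ(5k+2) = 5·Σk + 2·n
= 5·10 + 2·4
= 50 + 8 = 58

Σ = 58


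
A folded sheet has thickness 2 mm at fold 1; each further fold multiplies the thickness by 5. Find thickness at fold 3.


aₙ = a₁·r^(n-1)
= 2×5^2
= 2×25
= 50

a_3 = 50


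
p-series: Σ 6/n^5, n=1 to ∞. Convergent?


p-series test: Σ c/n^p converges if p > 1, diverges if p ≤ 1 (constant c > 0 doesn't affect convergence).
p = 5
5 > 1 → CONVERGES

Converges (p = 5 > 1)


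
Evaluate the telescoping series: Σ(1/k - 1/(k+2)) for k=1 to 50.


Telescoping with gap 2: two head and two tail terms survive.
= (1 + 1/2) - (1/51 + 1/52)
= 3/2 - 1/51 - 1/52 = 3875/2652

Sum = 3875/2652


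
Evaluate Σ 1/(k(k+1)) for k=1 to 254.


1/(k(k+1)) = 1/k - 1/(k+1) (partial fractions)
Telescoping: Σ = 1 - 1/255 = 254/255

Sum = 254/255


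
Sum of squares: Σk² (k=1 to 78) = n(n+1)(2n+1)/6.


n = 78
n(n+1)(2n+1)/6 = 78×79×157/6
= 967434/6 = 161239

Σk² = 161239


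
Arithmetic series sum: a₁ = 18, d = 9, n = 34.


aₙ = 18 + (34-1)×9 = 315
Sₙ = n(a₁+aₙ)/2 = 34×(18+315)/2
= 34×333/2 = 5661

S_34 = 5661


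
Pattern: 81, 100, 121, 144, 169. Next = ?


Pattern: perfect squares: n²
Terms: 81, 100, 121, 144, 169
Next term = 196

Next term = 196


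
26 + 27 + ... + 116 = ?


Σₖ₌26^116 k = Σₖ₌₁^116 k − Σₖ₌₁^25 k
= 116·117/2 − 25·26/2
= 6786 − 325 = 6461

Σk = 6461


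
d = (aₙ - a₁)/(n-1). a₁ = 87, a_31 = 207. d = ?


d = (aₙ - a₁)/(n-1)
= (207 - 87)/(31-1)
= 120/30 = 4

d = 4


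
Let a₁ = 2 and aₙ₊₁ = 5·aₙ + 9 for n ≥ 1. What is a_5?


Computing step by step:
a_1 = 2
a_2 = 19
a_3 = 104
a_4 = 529
a_5 = 2654


a_5 = 2654


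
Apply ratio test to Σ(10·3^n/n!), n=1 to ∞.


aₙ = 10·3^n/n!
a_{n+1}/aₙ = 3^(n+1)/(n+1)! × n!/3^n  (constant 10 cancels)
= 3/(n+1)
L = lim(n→∞) 3/(n+1) = 0
L < 1 → series CONVERGES

Converges (ratio test: L = 0 < 1)


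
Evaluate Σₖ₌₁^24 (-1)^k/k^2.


S = -1 + 1/4 - 1/9 + 1/16 - 1/25 + 1/36 - 1/49 + 1/64 ± ...
= -0.8216
(Full series converges to -π²/12 ≈ -0.8225)

S_24 = -0.8216


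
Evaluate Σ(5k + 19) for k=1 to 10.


Σ(5k+19) = 5·Σk + 19·n
= 5·55 + 19·10
= 275 + 190 = 465

Σ = 465


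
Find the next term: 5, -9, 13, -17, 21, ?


Pattern: alternating sign, magnitude arithmetic (d=4)
Terms: 5, -9, 13, -17, 21
Next term = -25

Next term = -25


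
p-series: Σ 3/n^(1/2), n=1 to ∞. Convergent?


p-series test: Σ c/n^p converges if p > 1, diverges if p ≤ 1 (constant c > 0 doesn't affect convergence).
p = 1/2
1/2 ≤ 1 → DIVERGES

Diverges (p = 1/2 ≤ 1)


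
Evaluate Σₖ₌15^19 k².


Σₖ₌15^19 k² = Σₖ₌₁^19 k² − Σₖ₌₁^14 k²
= 19·20·39/6 − 14·15·29/6
= 2470 − 1015 = 1455

Σk² = 1455


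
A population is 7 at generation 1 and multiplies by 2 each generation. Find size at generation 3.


aₙ = a₁·r^(n-1)
= 7×2^2
= 7×4
= 28

a_3 = 28


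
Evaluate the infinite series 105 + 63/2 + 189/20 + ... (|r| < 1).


S∞ = a₁/(1-r) = 105/(1 - 3/10)
= 105/(7/10)
= 150

S∞ = 150


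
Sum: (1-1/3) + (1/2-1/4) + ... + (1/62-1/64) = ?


Telescoping with gap 2: two head and two tail terms survive.
= (1 + 1/2) - (1/63 + 1/64)
= 3/2 - 1/63 - 1/64 = 5921/4032

Sum = 5921/4032


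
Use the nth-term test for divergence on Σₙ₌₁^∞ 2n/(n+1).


lim(n→∞) 2n/(n+1) = 2/1 = 2  (divide numerator and denominator by n)
lim aₙ = 2 ≠ 0 → series DIVERGES

Diverges (lim aₙ = 2 ≠ 0)


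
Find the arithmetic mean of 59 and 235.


AM = (59 + 235)/2 = 294/2 = 147

AM = 147


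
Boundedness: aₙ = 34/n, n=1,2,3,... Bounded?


a₁ = 34, a₂ = 34/2, a₃ = 34/3, ...
0 < aₙ ≤ 34 for all n ≥ 1
Lower bound: 0, Upper bound: 34
The sequence IS bounded

Bounded (0 < aₙ ≤ 34)


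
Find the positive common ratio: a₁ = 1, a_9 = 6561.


r^(n-1) = aₙ/a₁
r^8 = 6561/1 = 6561
r = 6561^(1/8)
= ±3; taking r > 0 gives r = 3

r = 3


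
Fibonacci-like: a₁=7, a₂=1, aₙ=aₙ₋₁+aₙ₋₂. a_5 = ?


Computing iteratively: 7, 1, 8, 9, 17
a_5 = 17

a_5 = 17


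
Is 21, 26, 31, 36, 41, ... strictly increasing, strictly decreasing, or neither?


Differences: 5, 5, 5, 5
All differences > 0 → strictly INCREASING

Monotonically increasing


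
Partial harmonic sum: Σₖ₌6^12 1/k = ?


Σₖ₌6^12 1/k = 1/6 + 1/7 + 1/8 + 1/9 + 1/10 + 1/11 + 1/12
= 22727/27720
≈ 0.8199

Sum = 22727/27720 ≈ 0.8199


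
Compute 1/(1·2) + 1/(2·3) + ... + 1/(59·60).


1/(k(k+1)) = 1/k - 1/(k+1) (partial fractions)
Telescoping: Σ = 1 - 1/60 = 59/60

Sum = 59/60


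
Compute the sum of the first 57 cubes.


n(n+1)/2 = 57×58/2 = 1653
Σk³ = 1653² = 2732409

Σk³ = 2732409


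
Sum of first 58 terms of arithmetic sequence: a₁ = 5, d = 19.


aₙ = 5 + (58-1)×19 = 1088
Sₙ = n(a₁+aₙ)/2 = 58×(5+1088)/2
= 58×1093/2 = 31697

S_58 = 31697


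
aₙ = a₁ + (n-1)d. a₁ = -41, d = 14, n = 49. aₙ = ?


aₙ = a₁ + (n-1)d
= -41 + (49-1)×14
= -41 + 672
= 631

a_49 = 631


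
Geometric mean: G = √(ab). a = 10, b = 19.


GM = √(10×19) = √190 = 13.784

GM = 13.784


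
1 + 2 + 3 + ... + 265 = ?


n(n+1)/2 = 265×266/2 = 70490/2 = 35245

Σk = 35245


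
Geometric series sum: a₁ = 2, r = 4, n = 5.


Sₙ = 2×(4^5 - 1)/(4 - 1)
= 2×(1024 - 1)/3
= 2×1023/3
= 682

S_5 = 682


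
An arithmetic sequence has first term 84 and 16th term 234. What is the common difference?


d = (aₙ - a₁)/(n-1)
= (234 - 84)/(16-1)
= 150/15 = 10

d = 10


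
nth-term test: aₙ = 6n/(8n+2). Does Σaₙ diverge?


lim(n→∞) 6n/(8n+2) = 6/8 = 3/4  (divide numerator and denominator by n)
lim aₙ = 3/4 ≠ 0 → series DIVERGES

Diverges (lim aₙ = 3/4 ≠ 0)


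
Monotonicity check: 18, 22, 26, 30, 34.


Differences: 4, 4, 4, 4
All differences > 0 → strictly INCREASING

Monotonically increasing


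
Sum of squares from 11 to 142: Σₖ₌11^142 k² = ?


Σₖ₌11^142 k² = Σₖ₌₁^142 k² − Σₖ₌₁^10 k²
= 142·143·285/6 − 10·11·21/6
= 964535 − 385 = 964150

Σk² = 964150


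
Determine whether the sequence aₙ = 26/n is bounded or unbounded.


a₁ = 26, a₂ = 26/2, a₃ = 26/3, ...
0 < aₙ ≤ 26 for all n ≥ 1
Lower bound: 0, Upper bound: 26
The sequence IS bounded

Bounded (0 < aₙ ≤ 26)


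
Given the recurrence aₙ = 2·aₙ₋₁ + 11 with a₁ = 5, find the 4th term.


Computing step by step:
a_1 = 5
a_2 = 21
a_3 = 53
a_4 = 117


a_4 = 117
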